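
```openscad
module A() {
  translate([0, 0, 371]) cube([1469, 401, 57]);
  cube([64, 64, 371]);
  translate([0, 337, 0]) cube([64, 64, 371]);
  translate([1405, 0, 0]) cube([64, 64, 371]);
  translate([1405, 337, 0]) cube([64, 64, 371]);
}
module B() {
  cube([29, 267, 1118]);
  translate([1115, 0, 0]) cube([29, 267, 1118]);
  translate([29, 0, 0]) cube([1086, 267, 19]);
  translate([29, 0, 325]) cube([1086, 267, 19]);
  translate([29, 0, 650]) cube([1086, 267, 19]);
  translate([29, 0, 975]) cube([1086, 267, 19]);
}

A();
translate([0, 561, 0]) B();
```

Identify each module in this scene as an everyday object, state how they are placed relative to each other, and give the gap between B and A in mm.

The bookshelf's nearest face is 160 mm from the bench's +y face.

A is a bench. B is a bookshelf. The bookshelf is on the floor beside the bench on its +y side. The gap between the bookshelf and the bench is 160 mm.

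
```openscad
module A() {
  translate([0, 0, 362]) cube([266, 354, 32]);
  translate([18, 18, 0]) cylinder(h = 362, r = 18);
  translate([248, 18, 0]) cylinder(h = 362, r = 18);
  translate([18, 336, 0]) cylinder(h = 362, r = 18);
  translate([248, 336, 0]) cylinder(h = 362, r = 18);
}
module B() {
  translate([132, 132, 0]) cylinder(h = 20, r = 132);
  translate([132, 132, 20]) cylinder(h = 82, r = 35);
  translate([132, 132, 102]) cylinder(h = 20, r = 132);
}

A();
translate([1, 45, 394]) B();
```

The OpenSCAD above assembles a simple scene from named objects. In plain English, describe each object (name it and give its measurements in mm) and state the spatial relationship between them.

A is a simple wooden stool: a rectangular seat 266 mm (x) by 354 mm (y), 32 mm thick, top face at z = 394 mm, on four round legs, each 36 mm in diameter. The legs rest on z = 0, each leg's axis is inset half a diameter from the nearest pair of seat edges (so the leg's bounding box is flush with the corner).

B is a spool: two coaxial disc flanges of radius 132 mm and thickness 20 mm, joined by a core cylinder of radius 35 mm and height 82 mm. The lower flange rests on z = 0 and the three cylinders share a vertical axis.

The spool is on top of the stool, centred.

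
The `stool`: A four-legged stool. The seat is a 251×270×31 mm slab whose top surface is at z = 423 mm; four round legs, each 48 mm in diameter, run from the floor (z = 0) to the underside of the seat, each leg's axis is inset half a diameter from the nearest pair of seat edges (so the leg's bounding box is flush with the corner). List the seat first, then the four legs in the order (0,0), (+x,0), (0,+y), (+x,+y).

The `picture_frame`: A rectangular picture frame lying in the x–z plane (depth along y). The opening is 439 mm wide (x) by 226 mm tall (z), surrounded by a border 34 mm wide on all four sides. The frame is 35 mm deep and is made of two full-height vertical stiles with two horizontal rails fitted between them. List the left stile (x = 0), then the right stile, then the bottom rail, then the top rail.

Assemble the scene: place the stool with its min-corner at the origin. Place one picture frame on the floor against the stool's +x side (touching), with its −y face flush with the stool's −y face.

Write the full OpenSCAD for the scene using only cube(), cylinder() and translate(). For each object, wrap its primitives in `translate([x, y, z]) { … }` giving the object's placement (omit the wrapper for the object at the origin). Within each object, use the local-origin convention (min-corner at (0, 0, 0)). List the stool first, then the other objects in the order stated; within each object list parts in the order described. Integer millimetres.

translate([0, 0, 392]) cube([251, 270, 31]);
translate([24, 24, 0]) cylinder(h = 392, r = 24);
translate([227, 24, 0]) cylinder(h = 392, r = 24);
translate([24, 246, 0]) cylinder(h = 392, r = 24);
translate([227, 246, 0]) cylinder(h = 392, r = 24);
translate([251, 0, 0]) {
  cube([34, 35, 294]);
  translate([473, 0, 0]) cube([34, 35, 294]);
  translate([34, 0, 0]) cube([439, 35, 34]);
  translate([34, 0, 260]) cube([439, 35, 34]);
}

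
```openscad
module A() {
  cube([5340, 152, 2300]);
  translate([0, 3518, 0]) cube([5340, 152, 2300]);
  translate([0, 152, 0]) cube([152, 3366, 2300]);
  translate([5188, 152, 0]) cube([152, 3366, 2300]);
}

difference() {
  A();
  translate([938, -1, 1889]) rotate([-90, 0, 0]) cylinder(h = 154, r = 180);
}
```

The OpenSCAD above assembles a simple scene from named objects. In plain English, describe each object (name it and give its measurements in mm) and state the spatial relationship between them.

A is the wall frame of a small rectangular building: four walls, each 2300 mm tall and 152 mm thick, enclosing a footprint 5340 mm (x) by 3670 mm (y) outside-to-outside, with no floor or roof. The front and back walls (the −y and +y sides) span the full width; the two side walls fit between them.

The house frame has a circular hole of radius 180 mm through its front wall, centred at (x = 938, z = 1889).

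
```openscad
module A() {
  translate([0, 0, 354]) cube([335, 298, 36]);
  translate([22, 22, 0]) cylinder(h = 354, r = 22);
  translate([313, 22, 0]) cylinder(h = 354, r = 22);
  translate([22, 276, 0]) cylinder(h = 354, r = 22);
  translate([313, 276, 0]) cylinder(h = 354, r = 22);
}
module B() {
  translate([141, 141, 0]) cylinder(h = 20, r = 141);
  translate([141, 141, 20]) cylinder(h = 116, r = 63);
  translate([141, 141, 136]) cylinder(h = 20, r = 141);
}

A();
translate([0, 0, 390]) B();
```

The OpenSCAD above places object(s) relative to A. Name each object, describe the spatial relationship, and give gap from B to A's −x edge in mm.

The spool's min-x is at 0; the stool's min-x is 0; gap = 0 mm.

A is a stool. B is a spool. The spool is on top of the stool. The gap from the spool to the stool's −x edge is 0 mm.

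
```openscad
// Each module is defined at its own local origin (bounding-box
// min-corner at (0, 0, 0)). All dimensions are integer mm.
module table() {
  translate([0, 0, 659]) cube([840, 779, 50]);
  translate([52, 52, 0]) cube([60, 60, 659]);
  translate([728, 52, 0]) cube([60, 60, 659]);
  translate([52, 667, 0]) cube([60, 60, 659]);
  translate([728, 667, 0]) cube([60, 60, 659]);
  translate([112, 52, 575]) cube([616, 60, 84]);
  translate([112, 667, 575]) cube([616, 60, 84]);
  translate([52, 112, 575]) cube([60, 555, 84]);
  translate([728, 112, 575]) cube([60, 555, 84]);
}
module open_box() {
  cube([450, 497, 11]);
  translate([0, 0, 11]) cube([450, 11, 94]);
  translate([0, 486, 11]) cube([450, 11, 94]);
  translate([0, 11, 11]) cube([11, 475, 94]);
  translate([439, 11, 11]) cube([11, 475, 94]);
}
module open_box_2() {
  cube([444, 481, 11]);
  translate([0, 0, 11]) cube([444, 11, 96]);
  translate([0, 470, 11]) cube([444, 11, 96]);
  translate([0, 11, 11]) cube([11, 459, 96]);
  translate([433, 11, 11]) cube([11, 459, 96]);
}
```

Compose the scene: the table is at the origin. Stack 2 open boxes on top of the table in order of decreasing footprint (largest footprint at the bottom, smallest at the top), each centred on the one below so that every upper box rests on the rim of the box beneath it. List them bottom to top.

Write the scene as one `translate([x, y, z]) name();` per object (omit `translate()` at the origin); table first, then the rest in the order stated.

table();
translate([195, 141, 709]) open_box();
translate([198, 149, 814]) open_box_2();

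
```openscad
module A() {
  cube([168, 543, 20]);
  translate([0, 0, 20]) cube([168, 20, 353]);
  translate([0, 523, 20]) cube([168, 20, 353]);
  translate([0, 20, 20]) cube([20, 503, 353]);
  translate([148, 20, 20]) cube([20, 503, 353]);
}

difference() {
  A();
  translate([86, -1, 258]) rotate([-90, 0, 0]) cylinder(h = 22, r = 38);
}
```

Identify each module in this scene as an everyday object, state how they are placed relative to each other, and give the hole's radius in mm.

A is an open box. The open box has a circular hole through its front wall. The hole's radius is 38 mm.

The subtracted cylinder has r = 38 mm.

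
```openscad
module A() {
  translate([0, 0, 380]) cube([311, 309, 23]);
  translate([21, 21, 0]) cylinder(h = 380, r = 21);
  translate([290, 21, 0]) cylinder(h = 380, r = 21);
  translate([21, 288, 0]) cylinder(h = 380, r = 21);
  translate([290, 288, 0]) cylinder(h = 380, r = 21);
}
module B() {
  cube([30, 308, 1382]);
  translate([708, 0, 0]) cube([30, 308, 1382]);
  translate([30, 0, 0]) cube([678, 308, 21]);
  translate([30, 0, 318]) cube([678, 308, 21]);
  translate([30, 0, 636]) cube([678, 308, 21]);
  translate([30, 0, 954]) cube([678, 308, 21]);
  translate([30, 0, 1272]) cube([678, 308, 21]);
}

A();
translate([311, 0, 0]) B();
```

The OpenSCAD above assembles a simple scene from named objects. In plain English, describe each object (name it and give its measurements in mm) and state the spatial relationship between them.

A is a simple wooden stool: a rectangular seat 311 mm (x) by 309 mm (y), 23 mm thick, top face at z = 403 mm, on four round legs, each 42 mm in diameter. The legs rest on z = 0, each leg's axis is inset half a diameter from the nearest pair of seat edges (so the leg's bounding box is flush with the corner).

B is a bookshelf 738 mm wide overall, 308 mm deep and 1382 mm tall. The two sides are 30 mm thick vertical panels. 5 horizontal shelves of 21 mm thickness span between the inner faces of the sides; the lowest shelf sits on the floor and shelves are stacked with a clear vertical gap of 297 mm between each pair.

The bookshelf is against the stool's +x side, with their −y faces flush.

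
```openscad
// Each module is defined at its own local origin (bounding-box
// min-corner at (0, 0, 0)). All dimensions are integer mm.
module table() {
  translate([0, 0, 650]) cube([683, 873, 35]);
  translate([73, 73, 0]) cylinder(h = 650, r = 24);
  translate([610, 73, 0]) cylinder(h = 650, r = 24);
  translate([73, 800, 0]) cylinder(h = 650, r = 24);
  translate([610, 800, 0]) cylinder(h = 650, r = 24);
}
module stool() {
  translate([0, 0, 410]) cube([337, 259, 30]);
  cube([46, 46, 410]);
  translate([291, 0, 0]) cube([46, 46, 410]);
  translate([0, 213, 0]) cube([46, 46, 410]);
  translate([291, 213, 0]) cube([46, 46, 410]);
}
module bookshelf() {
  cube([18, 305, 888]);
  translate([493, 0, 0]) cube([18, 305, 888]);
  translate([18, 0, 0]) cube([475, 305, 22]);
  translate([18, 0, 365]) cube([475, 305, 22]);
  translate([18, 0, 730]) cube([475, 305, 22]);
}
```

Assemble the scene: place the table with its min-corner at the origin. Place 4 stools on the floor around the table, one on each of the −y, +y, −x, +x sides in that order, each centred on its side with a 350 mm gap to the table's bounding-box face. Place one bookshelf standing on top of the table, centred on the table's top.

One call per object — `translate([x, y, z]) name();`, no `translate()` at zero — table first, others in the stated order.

table();
translate([173, -609, 0]) stool();
translate([173, 1223, 0]) stool();
translate([-687, 307, 0]) stool();
translate([1033, 307, 0]) stool();
translate([86, 284, 685]) bookshelf();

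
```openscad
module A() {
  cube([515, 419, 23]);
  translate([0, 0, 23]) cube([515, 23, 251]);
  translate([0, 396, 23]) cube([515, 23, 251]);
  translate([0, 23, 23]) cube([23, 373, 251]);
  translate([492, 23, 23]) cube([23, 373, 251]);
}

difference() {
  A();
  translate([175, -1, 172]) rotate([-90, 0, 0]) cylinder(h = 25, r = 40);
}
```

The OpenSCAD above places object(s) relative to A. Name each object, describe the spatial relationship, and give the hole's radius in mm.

A is an open box. The open box has a circular hole through its front wall. The hole's radius is 40 mm.

The subtracted cylinder has r = 40 mm.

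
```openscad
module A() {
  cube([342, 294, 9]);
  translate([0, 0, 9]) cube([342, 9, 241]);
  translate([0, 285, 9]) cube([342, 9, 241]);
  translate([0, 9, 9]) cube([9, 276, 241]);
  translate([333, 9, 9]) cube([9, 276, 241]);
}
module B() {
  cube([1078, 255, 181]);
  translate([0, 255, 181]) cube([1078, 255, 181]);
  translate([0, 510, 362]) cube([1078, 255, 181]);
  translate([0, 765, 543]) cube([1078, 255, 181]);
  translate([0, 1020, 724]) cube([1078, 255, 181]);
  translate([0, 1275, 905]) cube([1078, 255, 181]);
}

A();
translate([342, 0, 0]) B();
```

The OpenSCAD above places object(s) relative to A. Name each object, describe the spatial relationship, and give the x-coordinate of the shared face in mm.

A is an open box. B is a staircase. The staircase is against the open box's +x side, with their −y faces flush. The x-coordinate of the shared face is 342 mm.

The open box's +x face and the staircase's −x face are both at x = 342 mm.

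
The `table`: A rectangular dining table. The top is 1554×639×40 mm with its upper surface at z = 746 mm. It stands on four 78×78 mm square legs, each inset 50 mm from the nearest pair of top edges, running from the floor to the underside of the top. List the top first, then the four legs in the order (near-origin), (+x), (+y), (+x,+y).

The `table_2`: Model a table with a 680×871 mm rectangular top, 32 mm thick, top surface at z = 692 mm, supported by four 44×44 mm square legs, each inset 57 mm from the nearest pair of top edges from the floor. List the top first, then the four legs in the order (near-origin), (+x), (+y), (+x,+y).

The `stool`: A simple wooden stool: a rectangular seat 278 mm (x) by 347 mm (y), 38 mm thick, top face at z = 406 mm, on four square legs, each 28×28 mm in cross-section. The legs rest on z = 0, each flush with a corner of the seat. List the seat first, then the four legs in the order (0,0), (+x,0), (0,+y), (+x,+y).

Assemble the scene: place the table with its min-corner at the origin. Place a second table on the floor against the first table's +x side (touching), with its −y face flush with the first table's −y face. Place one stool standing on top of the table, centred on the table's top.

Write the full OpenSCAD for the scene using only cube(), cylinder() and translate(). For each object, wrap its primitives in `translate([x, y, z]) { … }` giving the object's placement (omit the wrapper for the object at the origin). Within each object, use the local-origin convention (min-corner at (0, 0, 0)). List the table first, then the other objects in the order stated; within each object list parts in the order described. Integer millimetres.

translate([0, 0, 706]) cube([1554, 639, 40]);
translate([50, 50, 0]) cube([78, 78, 706]);
translate([1426, 50, 0]) cube([78, 78, 706]);
translate([50, 511, 0]) cube([78, 78, 706]);
translate([1426, 511, 0]) cube([78, 78, 706]);
translate([1554, 0, 0]) {
  translate([0, 0, 660]) cube([680, 871, 32]);
  translate([57, 57, 0]) cube([44, 44, 660]);
  translate([579, 57, 0]) cube([44, 44, 660]);
  translate([57, 770, 0]) cube([44, 44, 660]);
  translate([579, 770, 0]) cube([44, 44, 660]);
}
translate([638, 146, 746]) {
  translate([0, 0, 368]) cube([278, 347, 38]);
  cube([28, 28, 368]);
  translate([250, 0, 0]) cube([28, 28, 368]);
  translate([0, 319, 0]) cube([28, 28, 368]);
  translate([250, 319, 0]) cube([28, 28, 368]);
}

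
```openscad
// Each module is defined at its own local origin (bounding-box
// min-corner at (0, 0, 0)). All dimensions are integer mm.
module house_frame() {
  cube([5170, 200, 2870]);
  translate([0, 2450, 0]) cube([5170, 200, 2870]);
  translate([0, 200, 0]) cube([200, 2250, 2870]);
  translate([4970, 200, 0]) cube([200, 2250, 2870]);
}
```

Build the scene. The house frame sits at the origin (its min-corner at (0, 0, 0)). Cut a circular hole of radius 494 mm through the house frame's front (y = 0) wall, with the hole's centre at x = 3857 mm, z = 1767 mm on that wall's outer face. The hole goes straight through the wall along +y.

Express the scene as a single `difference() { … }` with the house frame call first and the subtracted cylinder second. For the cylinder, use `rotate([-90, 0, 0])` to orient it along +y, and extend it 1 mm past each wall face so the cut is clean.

difference() {
  house_frame();
  translate([3857, -1, 1767]) rotate([-90, 0, 0]) cylinder(h = 202, r = 494);
}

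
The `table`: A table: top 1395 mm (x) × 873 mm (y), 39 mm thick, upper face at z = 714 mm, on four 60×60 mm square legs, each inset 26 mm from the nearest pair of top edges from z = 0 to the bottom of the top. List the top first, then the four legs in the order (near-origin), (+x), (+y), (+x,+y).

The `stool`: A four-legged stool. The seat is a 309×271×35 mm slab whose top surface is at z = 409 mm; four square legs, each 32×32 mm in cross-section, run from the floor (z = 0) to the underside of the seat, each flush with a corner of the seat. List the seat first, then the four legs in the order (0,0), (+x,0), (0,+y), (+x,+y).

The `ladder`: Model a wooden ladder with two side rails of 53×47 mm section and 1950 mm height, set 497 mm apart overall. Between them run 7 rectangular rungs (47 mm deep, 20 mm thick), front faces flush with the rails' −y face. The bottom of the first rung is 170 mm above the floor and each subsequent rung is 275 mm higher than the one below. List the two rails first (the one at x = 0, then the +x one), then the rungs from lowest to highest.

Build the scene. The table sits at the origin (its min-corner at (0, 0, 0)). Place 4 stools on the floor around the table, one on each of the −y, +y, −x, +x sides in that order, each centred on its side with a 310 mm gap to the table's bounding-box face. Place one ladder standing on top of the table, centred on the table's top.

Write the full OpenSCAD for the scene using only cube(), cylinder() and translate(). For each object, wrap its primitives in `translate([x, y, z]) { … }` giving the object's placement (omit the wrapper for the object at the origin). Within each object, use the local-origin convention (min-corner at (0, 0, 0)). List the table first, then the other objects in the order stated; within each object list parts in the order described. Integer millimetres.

translate([0, 0, 675]) cube([1395, 873, 39]);
translate([26, 26, 0]) cube([60, 60, 675]);
translate([1309, 26, 0]) cube([60, 60, 675]);
translate([26, 787, 0]) cube([60, 60, 675]);
translate([1309, 787, 0]) cube([60, 60, 675]);
translate([543, -581, 0]) {
  translate([0, 0, 374]) cube([309, 271, 35]);
  cube([32, 32, 374]);
  translate([277, 0, 0]) cube([32, 32, 374]);
  translate([0, 239, 0]) cube([32, 32, 374]);
  translate([277, 239, 0]) cube([32, 32, 374]);
}
translate([543, 1183, 0]) {
  translate([0, 0, 374]) cube([309, 271, 35]);
  cube([32, 32, 374]);
  translate([277, 0, 0]) cube([32, 32, 374]);
  translate([0, 239, 0]) cube([32, 32, 374]);
  translate([277, 239, 0]) cube([32, 32, 374]);
}
translate([-619, 301, 0]) {
  translate([0, 0, 374]) cube([309, 271, 35]);
  cube([32, 32, 374]);
  translate([277, 0, 0]) cube([32, 32, 374]);
  translate([0, 239, 0]) cube([32, 32, 374]);
  translate([277, 239, 0]) cube([32, 32, 374]);
}
translate([1705, 301, 0]) {
  translate([0, 0, 374]) cube([309, 271, 35]);
  cube([32, 32, 374]);
  translate([277, 0, 0]) cube([32, 32, 374]);
  translate([0, 239, 0]) cube([32, 32, 374]);
  translate([277, 239, 0]) cube([32, 32, 374]);
}
translate([449, 413, 714]) {
  cube([53, 47, 1950]);
  translate([444, 0, 0]) cube([53, 47, 1950]);
  translate([53, 0, 170]) cube([391, 47, 20]);
  translate([53, 0, 445]) cube([391, 47, 20]);
  translate([53, 0, 720]) cube([391, 47, 20]);
  translate([53, 0, 995]) cube([391, 47, 20]);
  translate([53, 0, 1270]) cube([391, 47, 20]);
  translate([53, 0, 1545]) cube([391, 47, 20]);
  translate([53, 0, 1820]) cube([391, 47, 20]);
}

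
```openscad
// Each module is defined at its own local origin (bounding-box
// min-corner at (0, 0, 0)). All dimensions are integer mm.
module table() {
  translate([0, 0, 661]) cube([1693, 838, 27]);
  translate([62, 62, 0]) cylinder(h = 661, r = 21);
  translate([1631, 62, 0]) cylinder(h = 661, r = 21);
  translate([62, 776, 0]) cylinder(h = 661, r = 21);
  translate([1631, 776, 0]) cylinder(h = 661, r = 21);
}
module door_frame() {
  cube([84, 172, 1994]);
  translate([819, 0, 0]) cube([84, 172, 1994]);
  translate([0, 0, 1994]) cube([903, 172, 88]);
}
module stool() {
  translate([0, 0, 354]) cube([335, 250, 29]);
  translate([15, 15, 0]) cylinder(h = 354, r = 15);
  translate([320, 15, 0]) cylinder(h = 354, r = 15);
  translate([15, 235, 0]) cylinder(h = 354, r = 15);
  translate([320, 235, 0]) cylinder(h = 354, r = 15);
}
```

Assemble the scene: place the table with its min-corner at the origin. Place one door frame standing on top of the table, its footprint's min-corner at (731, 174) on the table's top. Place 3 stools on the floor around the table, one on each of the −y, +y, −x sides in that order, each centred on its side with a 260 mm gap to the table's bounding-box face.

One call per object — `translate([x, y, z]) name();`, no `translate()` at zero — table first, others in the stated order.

table();
translate([731, 174, 688]) door_frame();
translate([679, -510, 0]) stool();
translate([679, 1098, 0]) stool();
translate([-595, 294, 0]) stool();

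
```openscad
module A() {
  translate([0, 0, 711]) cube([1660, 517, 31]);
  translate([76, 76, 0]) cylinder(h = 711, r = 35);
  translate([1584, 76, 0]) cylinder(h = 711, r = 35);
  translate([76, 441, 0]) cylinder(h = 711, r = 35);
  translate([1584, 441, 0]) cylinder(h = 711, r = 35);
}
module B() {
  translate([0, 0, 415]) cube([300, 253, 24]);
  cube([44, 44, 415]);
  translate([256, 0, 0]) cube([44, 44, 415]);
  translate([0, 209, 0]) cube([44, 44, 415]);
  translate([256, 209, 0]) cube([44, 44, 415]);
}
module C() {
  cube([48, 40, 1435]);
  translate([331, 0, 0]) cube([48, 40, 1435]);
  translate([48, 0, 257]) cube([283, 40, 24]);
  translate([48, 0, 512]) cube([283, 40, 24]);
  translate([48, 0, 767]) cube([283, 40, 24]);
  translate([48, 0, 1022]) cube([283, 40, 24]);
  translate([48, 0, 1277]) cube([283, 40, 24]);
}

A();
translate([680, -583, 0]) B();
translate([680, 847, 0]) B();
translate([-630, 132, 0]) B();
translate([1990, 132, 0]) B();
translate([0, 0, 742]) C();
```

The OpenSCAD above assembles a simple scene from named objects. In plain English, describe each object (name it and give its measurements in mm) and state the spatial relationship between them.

A is a table: top 1660 mm (x) × 517 mm (y), 31 mm thick, upper face at z = 742 mm, on four round legs of 70 mm diameter, each leg's bounding box inset 41 mm from the nearest pair of top edges, running from z = 0 to the bottom of the top.

B is a four-legged stool. The seat is 300×253 mm, 24 mm thick, top at z = 439 mm. It stands on four square legs, each 44×44 mm in cross-section, from z = 0 to the seat underside, each flush with a corner of the seat.

C is a wooden ladder with two side rails of 48×40 mm section and 1435 mm height, set 379 mm apart overall. Between them run 5 rectangular rungs (40 mm deep, 24 mm thick), front faces flush with the rails' −y face. The bottom of the first rung is 257 mm above the floor and each subsequent rung is 255 mm higher than the one below.

Four stools sit around the table at the −y, +y, −x, +x sides. The ladder is on top of the table.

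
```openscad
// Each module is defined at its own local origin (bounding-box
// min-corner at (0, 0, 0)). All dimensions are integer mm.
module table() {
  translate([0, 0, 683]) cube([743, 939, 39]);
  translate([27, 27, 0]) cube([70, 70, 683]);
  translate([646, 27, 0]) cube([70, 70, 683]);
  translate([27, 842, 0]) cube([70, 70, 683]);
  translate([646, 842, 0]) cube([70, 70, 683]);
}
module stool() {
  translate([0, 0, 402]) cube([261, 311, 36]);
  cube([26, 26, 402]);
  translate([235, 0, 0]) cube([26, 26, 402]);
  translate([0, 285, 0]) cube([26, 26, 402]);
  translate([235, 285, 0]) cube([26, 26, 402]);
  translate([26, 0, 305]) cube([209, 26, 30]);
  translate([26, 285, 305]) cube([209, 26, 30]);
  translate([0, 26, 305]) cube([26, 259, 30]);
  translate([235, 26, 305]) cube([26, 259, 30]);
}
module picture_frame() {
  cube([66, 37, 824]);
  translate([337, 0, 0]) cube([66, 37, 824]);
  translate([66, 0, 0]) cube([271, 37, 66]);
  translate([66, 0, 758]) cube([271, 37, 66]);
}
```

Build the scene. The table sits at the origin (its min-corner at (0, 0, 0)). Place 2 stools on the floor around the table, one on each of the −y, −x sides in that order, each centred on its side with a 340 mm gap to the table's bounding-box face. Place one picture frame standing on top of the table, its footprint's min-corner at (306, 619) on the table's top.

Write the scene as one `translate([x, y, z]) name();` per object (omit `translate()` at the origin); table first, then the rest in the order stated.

table();
translate([241, -651, 0]) stool();
translate([-601, 314, 0]) stool();
translate([306, 619, 722]) picture_frame();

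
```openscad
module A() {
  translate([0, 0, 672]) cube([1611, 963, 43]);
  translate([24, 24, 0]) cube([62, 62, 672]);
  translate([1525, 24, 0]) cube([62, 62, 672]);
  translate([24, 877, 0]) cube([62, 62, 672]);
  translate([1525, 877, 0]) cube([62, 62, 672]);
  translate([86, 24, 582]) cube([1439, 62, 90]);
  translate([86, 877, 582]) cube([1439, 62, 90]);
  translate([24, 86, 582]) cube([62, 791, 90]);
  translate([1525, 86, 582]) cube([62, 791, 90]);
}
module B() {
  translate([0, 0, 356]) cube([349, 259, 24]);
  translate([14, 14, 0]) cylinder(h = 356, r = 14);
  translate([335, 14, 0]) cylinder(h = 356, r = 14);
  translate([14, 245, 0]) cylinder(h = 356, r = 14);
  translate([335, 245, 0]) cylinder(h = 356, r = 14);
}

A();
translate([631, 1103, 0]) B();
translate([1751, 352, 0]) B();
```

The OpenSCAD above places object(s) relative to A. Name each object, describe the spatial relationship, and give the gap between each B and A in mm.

Each stool's nearest face is 140 mm from the table's bounding box.

A is a table. B is a stool. Two stools sit around the table at the +y, +x sides. The gap between each stool and the table is 140 mm.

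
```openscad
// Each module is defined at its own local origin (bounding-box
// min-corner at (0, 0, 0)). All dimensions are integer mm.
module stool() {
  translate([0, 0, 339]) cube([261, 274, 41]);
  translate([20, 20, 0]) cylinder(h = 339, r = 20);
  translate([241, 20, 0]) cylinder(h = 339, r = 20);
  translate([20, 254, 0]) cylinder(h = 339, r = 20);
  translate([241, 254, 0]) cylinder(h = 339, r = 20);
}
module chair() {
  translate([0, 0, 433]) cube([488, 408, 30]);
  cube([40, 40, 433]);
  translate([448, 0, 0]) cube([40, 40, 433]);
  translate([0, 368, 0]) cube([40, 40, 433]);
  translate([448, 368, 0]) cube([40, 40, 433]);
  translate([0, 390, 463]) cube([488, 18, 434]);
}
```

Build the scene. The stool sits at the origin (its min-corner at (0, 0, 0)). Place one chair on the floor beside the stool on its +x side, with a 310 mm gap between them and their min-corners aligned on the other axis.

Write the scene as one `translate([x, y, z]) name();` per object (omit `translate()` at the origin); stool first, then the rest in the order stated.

stool();
translate([571, 0, 0]) chair();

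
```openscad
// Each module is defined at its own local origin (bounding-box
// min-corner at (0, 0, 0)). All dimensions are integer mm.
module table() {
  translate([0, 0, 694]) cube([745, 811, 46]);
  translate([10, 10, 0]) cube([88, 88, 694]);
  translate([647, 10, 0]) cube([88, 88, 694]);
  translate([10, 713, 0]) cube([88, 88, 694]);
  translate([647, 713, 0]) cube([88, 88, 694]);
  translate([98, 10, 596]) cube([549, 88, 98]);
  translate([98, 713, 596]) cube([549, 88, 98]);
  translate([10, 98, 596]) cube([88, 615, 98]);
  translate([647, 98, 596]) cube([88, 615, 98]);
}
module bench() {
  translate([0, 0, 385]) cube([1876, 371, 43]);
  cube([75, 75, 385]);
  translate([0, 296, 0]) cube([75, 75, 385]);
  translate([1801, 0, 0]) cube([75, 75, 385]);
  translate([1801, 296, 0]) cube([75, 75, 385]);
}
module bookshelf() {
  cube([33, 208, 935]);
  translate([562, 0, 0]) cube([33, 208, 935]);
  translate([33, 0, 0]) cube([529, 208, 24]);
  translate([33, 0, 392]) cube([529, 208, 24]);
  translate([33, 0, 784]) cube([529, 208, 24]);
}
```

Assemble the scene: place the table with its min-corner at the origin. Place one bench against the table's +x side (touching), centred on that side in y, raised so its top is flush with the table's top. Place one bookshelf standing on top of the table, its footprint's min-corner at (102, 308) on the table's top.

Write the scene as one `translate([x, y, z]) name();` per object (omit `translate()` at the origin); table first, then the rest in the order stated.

table();
translate([745, 220, 312]) bench();
translate([102, 308, 740]) bookshelf();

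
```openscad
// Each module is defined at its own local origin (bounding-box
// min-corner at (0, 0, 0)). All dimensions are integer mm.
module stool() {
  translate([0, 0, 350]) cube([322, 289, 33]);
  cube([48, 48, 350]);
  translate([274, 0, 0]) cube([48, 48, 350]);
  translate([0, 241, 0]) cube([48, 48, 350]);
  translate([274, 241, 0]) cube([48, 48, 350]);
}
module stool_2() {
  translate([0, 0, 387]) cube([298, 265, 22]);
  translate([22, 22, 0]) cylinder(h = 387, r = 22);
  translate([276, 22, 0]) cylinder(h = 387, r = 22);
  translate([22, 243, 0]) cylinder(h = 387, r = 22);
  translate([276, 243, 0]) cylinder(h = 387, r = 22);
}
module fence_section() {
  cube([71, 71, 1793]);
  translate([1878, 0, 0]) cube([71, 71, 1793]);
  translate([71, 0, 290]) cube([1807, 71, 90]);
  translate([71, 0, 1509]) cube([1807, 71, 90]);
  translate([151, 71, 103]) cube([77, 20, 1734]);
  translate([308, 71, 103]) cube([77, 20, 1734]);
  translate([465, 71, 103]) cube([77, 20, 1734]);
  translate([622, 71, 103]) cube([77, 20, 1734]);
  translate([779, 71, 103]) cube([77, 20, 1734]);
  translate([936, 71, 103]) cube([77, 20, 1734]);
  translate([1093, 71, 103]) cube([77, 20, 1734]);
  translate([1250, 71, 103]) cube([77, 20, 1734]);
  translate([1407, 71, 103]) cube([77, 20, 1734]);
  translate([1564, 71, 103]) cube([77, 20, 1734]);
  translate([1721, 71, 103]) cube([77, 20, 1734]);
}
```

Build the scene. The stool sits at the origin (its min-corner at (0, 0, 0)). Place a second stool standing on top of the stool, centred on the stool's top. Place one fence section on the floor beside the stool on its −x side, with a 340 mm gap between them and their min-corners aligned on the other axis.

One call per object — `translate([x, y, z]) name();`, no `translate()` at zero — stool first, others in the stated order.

stool();
translate([12, 12, 383]) stool_2();
translate([-2289, 0, 0]) fence_section();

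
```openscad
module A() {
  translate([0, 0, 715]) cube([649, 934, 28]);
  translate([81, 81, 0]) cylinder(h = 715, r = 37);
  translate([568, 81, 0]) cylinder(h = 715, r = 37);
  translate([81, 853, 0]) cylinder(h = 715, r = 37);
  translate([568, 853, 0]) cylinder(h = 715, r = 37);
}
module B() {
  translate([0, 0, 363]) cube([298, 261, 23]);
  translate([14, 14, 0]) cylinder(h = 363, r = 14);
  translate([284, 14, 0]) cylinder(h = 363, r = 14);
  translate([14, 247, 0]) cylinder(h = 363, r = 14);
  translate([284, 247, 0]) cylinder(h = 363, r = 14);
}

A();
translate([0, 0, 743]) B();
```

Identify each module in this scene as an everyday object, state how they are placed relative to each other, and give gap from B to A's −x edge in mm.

A is a table. B is a stool. The stool is on top of the table. The gap from the stool to the table's −x edge is 0 mm.

The stool's min-x is at 0; the table's min-x is 0; gap = 0 mm.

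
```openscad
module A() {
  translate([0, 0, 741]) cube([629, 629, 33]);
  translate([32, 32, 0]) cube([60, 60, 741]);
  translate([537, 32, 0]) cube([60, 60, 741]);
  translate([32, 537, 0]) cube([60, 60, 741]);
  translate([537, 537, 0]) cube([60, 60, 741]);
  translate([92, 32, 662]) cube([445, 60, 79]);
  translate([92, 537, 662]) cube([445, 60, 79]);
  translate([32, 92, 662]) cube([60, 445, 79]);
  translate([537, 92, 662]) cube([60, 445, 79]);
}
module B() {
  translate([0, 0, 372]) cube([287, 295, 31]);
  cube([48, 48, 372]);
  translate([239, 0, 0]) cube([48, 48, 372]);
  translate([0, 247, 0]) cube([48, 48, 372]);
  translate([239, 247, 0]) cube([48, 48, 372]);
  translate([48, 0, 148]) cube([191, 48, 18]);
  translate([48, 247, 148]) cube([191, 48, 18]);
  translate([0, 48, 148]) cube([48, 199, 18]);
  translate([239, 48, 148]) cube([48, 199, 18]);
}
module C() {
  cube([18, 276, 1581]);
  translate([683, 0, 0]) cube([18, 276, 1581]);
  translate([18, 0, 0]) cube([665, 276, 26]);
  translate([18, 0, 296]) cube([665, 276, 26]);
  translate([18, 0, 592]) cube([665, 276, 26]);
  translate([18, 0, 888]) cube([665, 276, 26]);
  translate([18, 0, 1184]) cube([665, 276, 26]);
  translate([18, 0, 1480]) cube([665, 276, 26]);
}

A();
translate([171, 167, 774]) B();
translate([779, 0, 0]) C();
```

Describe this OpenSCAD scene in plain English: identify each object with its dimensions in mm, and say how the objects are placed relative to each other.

A is a table: top 629 mm (x) × 629 mm (y), 33 mm thick, upper face at z = 774 mm, on four 60×60 mm square legs, each inset 32 mm from the nearest pair of top edges, running from z = 0 to the bottom of the top. Four apron rails, 60 mm thick and 79 mm tall, run between adjacent legs with their top edges flush with the underside of the top and their outer faces flush with the legs' outer faces.

B is a four-legged stool. The seat is 287×295 mm, 31 mm thick, top at z = 403 mm. It stands on four square legs, each 48×48 mm in cross-section, from z = 0 to the seat underside, each flush with a corner of the seat. Four stretchers, 48 mm wide and 18 mm tall, connect adjacent legs with their undersides at z = 148 mm, each running between the inner faces of the legs it joins and aligned with the legs' outer faces on the other axis.

C is an open bookshelf. Two side panels, each 18 mm thick, 276 mm deep and 1581 mm tall, stand 701 mm apart (outside-to-outside). Between them sit 6 shelves, each 26 mm thick and 276 mm deep, spanning the full gap between the sides. The bottom shelf rests on the floor (its underside at z = 0) and the clear gap between one shelf's top and the next shelf's underside is 270 mm.

The stool is on top of the table, centred. The bookshelf is on the floor beside the table on its +x side.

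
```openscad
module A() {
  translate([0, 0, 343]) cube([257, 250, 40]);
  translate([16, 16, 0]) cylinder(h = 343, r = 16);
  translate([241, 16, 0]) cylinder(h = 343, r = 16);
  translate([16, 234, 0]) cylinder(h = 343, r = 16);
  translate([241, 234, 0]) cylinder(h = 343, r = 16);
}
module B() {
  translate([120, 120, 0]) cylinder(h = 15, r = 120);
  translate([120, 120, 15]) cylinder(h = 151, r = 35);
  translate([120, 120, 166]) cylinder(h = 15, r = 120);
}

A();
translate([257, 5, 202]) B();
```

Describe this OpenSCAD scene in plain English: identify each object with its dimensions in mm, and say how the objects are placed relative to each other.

A is a four-legged stool. The seat is a 257×250×40 mm slab whose top surface is at z = 383 mm; four round legs, each 32 mm in diameter, run from the floor (z = 0) to the underside of the seat, each leg's axis is inset half a diameter from the nearest pair of seat edges (so the leg's bounding box is flush with the corner).

B is a spool: two coaxial disc flanges of radius 120 mm and thickness 15 mm, joined by a core cylinder of radius 35 mm and height 151 mm. The lower flange rests on z = 0 and the three cylinders share a vertical axis.

The spool is beside the stool with their tops flush at z = 383.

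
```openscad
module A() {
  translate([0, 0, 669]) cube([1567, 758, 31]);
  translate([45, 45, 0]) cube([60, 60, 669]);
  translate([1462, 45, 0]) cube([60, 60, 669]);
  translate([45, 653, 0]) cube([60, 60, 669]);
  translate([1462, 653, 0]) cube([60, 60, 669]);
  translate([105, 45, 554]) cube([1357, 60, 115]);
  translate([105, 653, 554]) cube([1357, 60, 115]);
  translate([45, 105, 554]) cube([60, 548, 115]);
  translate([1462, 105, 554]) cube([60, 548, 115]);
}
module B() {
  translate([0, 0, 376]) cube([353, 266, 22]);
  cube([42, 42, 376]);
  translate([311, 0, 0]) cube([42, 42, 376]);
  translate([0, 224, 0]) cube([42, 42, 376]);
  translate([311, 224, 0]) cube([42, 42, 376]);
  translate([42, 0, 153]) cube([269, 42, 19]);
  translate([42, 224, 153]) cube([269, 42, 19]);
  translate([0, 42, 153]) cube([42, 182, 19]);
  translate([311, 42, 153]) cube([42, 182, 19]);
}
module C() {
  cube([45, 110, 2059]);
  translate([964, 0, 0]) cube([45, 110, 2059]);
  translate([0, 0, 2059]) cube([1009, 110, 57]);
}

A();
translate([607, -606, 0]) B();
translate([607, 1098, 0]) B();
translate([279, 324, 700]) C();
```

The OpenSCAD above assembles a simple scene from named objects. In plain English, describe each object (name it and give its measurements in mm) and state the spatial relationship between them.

A is a table: top 1567 mm (x) × 758 mm (y), 31 mm thick, upper face at z = 700 mm, on four 60×60 mm square legs, each inset 45 mm from the nearest pair of top edges, running from z = 0 to the bottom of the top. Four apron rails, 60 mm thick and 115 mm tall, run between adjacent legs with their top edges flush with the underside of the top and their outer faces flush with the legs' outer faces.

B is a four-legged stool. The seat is a 353×266×22 mm slab whose top surface is at z = 398 mm; four square legs, each 42×42 mm in cross-section, run from the floor (z = 0) to the underside of the seat, each flush with a corner of the seat. Four stretchers, 42 mm wide and 19 mm tall, connect adjacent legs with their undersides at z = 153 mm, each running between the inner faces of the legs it joins and aligned with the legs' outer faces on the other axis.

C is a door frame. The clear opening is 919 mm wide and 2059 mm high. Two 45 mm wide jambs, 110 mm deep, stand either side of the opening from the floor to the top of the opening. A 57 mm thick head sits across the top of both jambs, spanning the full outside width of the frame.

Two stools sit around the table at the −y, +y sides. The door frame is on top of the table, centred.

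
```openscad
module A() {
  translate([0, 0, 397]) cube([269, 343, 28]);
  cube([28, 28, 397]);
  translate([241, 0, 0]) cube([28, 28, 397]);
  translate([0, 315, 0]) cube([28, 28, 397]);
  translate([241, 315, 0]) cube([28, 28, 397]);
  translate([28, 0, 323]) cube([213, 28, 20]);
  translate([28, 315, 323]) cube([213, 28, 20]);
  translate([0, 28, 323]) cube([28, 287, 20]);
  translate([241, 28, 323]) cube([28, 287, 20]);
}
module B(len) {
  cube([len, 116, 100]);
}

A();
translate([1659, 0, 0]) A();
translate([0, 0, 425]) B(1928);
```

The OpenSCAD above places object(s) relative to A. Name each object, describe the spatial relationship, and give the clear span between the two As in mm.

Second stool starts at x = 1659; first ends at x = 269; clear span = 1659 − 269 = 1390 mm.

A is a stool. B is a beam. A beam spans the tops of two stools. The clear span between the two stools is 1390 mm.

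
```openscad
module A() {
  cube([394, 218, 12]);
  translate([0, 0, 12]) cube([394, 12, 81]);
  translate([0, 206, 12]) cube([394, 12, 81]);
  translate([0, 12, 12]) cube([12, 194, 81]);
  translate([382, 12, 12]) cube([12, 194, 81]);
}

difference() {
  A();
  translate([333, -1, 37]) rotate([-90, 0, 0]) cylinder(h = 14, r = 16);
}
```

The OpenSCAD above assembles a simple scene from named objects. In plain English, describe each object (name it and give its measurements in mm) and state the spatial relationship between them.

A is an open storage box with external size 394×218×93 mm and wall thickness 12 mm (the base is also 12 mm thick). The base covers the whole footprint; the four walls stand on the base, with the y-facing walls full-width and the x-facing walls fitting between their inner faces.

The open box has a circular hole of radius 16 mm through its front wall, centred at (x = 333, z = 37).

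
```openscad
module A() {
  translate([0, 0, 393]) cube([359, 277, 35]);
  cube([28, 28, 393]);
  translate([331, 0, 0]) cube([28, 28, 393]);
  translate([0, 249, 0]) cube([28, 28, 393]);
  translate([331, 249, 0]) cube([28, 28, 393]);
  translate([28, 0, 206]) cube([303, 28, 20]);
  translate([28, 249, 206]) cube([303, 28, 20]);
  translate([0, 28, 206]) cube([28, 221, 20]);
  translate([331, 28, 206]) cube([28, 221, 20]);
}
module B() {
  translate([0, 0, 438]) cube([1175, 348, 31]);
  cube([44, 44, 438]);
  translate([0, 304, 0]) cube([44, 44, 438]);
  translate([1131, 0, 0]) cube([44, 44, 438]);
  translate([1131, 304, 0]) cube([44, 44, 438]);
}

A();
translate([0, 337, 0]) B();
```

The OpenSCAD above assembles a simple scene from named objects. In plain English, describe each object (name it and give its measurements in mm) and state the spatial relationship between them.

A is a simple wooden stool: a rectangular seat 359 mm (x) by 277 mm (y), 35 mm thick, top face at z = 428 mm, on four square legs, each 28×28 mm in cross-section. The legs rest on z = 0, each flush with a corner of the seat. Four stretchers, 28 mm wide and 20 mm tall, connect adjacent legs with their undersides at z = 206 mm, each running between the inner faces of the legs it joins and aligned with the legs' outer faces on the other axis.

B is a long wooden bench with a 1175 mm (x) × 348 mm (y) seat, 31 mm thick, its top surface 469 mm above the floor. Four 44 mm square legs at the seat corners, flush with the edges, run from z = 0 to the seat underside.

The bench is on the floor beside the stool on its +y side.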